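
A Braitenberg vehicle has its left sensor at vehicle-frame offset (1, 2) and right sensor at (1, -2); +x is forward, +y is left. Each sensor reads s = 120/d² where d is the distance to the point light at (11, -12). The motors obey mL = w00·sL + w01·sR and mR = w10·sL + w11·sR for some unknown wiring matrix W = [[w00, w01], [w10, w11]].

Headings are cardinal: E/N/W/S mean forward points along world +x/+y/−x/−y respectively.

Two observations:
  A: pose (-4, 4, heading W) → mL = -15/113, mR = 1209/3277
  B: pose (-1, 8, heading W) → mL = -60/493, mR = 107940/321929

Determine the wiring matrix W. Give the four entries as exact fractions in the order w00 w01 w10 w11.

-1/2 0 1 1/2

obs A: pose=(-4,4,W) → sL=30/113, sR=6/29, mL=-15/113, mR=1209/3277
obs B: pose=(-1,8,W) → sL=120/493, sR=120/653, mL=-60/493, mR=107940/321929
sensor matrix S = [[30/113, 6/29], [120/493, 120/653]]; det S = -1658880/1054961333
solve [mL_A; mL_B] = S·[w00; w01] and [mR_A; mR_B] = S·[w10; w11]:
  w00 = -1/2, w01 = 0, w10 = 1, w11 = 1/2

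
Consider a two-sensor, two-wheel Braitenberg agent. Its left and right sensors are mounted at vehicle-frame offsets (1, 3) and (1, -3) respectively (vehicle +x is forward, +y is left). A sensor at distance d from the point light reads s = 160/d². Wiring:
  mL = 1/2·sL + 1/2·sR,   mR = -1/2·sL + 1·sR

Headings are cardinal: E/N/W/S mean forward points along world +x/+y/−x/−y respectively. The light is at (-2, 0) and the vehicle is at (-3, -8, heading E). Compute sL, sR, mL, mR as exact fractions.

left sensor world pos  = (-2, -5); dL² = 25
right sensor world pos = (-2, -11); dR² = 121
sL = 160/25 = 32/5
sR = 160/121 = 160/121
mL = 1/2·sL + 1/2·sR = 2336/605
mR = -1/2·sL + 1·sR = -1136/605

32/5 160/121 2336/605 -1136/605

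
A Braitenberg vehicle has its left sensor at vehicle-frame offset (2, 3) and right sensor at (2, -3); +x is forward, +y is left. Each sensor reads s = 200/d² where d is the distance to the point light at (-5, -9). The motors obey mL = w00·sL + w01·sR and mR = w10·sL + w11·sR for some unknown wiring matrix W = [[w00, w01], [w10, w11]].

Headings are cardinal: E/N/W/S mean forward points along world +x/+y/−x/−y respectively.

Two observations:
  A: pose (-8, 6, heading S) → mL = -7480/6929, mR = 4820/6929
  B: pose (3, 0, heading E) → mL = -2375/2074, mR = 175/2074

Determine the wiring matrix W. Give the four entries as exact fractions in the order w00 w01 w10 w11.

obs A: pose=(-8,6,S) → sL=200/169, sR=40/41, mL=-7480/6929, mR=4820/6929
obs B: pose=(3,0,E) → sL=50/61, sR=25/17, mL=-2375/2074, mR=175/2074
sensor matrix S = [[200/169, 40/41], [50/61, 25/17]]; det S = 6759000/7185373
solve [mL_A; mL_B] = S·[w00; w01] and [mR_A; mR_B] = S·[w10; w11]:
  w00 = -1/2, w01 = -1/2, w10 = 1, w11 = -1/2

-1/2 -1/2 1 -1/2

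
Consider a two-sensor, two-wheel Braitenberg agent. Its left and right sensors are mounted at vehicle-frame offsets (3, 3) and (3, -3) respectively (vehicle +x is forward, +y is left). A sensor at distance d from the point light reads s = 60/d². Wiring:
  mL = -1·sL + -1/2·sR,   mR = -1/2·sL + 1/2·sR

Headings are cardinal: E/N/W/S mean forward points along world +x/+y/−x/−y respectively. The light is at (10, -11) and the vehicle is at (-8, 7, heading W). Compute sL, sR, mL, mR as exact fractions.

left sensor world pos  = (-11, 4); dL² = 666
right sensor world pos = (-11, 10); dR² = 882
sL = 60/666 = 10/111
sR = 60/882 = 10/147
mL = -1·sL + -1/2·sR = -225/1813
mR = -1/2·sL + 1/2·sR = -20/1813

10/111 10/147 -225/1813 -20/1813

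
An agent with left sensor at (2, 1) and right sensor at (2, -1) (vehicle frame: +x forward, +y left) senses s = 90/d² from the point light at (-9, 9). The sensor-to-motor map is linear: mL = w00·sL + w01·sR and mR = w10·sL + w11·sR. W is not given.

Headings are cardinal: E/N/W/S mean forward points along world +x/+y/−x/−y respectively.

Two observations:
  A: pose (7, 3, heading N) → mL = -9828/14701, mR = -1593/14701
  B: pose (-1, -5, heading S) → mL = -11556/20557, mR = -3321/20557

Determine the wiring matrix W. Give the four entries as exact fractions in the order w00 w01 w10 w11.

obs A: pose=(7,3,N) → sL=90/241, sR=18/61, mL=-9828/14701, mR=-1593/14701
obs B: pose=(-1,-5,S) → sL=90/337, sR=18/61, mL=-11556/20557, mR=-3321/20557
sensor matrix S = [[90/241, 18/61], [90/337, 18/61]]; det S = 155520/4954237
solve [mL_A; mL_B] = S·[w00; w01] and [mR_A; mR_B] = S·[w10; w11]:
  w00 = -1, w01 = -1, w10 = 1/2, w11 = -1

-1 -1 1/2 -1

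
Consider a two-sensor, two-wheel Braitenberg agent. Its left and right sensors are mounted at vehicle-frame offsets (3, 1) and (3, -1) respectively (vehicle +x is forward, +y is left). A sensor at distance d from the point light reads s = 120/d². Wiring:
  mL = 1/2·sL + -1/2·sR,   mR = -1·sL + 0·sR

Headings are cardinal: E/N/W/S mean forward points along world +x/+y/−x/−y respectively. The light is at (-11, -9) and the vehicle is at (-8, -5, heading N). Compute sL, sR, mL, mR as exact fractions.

120/53 24/13 144/689 -120/53

left sensor world pos  = (-9, -2); dL² = 53
right sensor world pos = (-7, -2); dR² = 65
sL = 120/53 = 120/53
sR = 120/65 = 24/13
mL = 1/2·sL + -1/2·sR = 144/689
mR = -1·sL + 0·sR = -120/53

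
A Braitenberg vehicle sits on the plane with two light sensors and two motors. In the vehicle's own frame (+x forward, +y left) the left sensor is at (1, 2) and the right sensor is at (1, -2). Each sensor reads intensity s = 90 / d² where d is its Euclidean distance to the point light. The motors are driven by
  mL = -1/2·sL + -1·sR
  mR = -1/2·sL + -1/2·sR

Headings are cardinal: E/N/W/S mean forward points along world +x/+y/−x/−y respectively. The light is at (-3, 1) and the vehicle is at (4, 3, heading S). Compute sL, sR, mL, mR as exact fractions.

45/41 45/13 -4275/1066 -1215/533

left sensor world pos  = (6, 2); dL² = 82
right sensor world pos = (2, 2); dR² = 26
sL = 90/82 = 45/41
sR = 90/26 = 45/13
mL = -1/2·sL + -1·sR = -4275/1066
mR = -1/2·sL + -1/2·sR = -1215/533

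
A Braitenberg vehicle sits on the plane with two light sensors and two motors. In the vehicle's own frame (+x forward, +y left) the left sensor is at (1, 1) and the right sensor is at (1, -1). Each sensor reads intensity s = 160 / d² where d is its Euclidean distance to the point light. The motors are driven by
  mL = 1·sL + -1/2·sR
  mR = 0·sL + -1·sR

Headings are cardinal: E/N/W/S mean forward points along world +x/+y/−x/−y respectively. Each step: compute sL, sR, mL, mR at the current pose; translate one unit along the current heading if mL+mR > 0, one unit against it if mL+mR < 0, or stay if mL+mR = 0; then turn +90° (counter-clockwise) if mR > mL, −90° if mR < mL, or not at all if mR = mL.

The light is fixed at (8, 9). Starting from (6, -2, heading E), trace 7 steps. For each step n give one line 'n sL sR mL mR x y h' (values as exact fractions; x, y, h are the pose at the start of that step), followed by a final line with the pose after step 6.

n=0: pose=(6,-2,E); sL=160/101, sR=32/29; mL=3024/2929, mR=-32/29; mL+mR=-208/2929 → advance -1; mR−mL=-6256/2929 → turn -1·90°
n=1: pose=(5,-2,S); sL=40/37, sR=1; mL=43/74, mR=-1; mL+mR=-31/74 → advance -1; mR−mL=-117/74 → turn -1·90°
n=2: pose=(5,-1,W); sL=160/137, sR=160/97; mL=4560/13289, mR=-160/97; mL+mR=-17360/13289 → advance -1; mR−mL=-26480/13289 → turn -1·90°
n=3: pose=(6,-1,N); sL=16/9, sR=80/41; mL=296/369, mR=-80/41; mL+mR=-424/369 → advance -1; mR−mL=-1016/369 → turn -1·90°
n=4: pose=(6,-2,E); sL=160/101, sR=32/29; mL=3024/2929, mR=-32/29; mL+mR=-208/2929 → advance -1; mR−mL=-6256/2929 → turn -1·90°
n=5: pose=(5,-2,S); sL=40/37, sR=1; mL=43/74, mR=-1; mL+mR=-31/74 → advance -1; mR−mL=-117/74 → turn -1·90°
n=6: pose=(5,-1,W); sL=160/137, sR=160/97; mL=4560/13289, mR=-160/97; mL+mR=-17360/13289 → advance -1; mR−mL=-26480/13289 → turn -1·90°

0 160/101 32/29 3024/2929 -32/29 6 -2 E
1 40/37 1 43/74 -1 5 -2 S
2 160/137 160/97 4560/13289 -160/97 5 -1 W
3 16/9 80/41 296/369 -80/41 6 -1 N
4 160/101 32/29 3024/2929 -32/29 6 -2 E
5 40/37 1 43/74 -1 5 -2 S
6 160/137 160/97 4560/13289 -160/97 5 -1 W
final 6 -1 N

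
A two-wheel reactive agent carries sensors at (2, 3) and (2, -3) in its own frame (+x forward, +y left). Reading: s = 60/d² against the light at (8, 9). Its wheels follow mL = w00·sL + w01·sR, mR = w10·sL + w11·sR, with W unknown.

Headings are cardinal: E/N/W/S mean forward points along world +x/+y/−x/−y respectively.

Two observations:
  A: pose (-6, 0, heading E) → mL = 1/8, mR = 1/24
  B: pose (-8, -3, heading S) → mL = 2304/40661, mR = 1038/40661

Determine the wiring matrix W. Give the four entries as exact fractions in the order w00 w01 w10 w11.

obs A: pose=(-6,0,E) → sL=1/3, sR=5/24, mL=1/8, mR=1/24
obs B: pose=(-8,-3,S) → sL=12/73, sR=60/557, mL=2304/40661, mR=1038/40661
sensor matrix S = [[1/3, 5/24], [12/73, 60/557]]; det S = 135/81322
solve [mL_A; mL_B] = S·[w00; w01] and [mR_A; mR_B] = S·[w10; w11]:
  w00 = 1, w01 = -1, w10 = -1/2, w11 = 1

1 -1 -1/2 1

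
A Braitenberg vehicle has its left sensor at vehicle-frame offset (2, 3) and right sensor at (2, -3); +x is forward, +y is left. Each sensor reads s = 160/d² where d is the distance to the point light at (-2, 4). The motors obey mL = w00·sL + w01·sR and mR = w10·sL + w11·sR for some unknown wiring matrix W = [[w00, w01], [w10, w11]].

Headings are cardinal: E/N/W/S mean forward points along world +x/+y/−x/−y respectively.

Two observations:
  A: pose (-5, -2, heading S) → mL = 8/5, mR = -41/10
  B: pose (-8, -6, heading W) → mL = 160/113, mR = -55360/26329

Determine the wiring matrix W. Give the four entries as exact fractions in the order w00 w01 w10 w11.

obs A: pose=(-5,-2,S) → sL=5/2, sR=8/5, mL=8/5, mR=-41/10
obs B: pose=(-8,-6,W) → sL=160/233, sR=160/113, mL=160/113, mR=-55360/26329
sensor matrix S = [[5/2, 8/5], [160/233, 160/113]]; det S = 64272/26329
solve [mL_A; mL_B] = S·[w00; w01] and [mR_A; mR_B] = S·[w10; w11]:
  w00 = 0, w01 = 1, w10 = -1, w11 = -1

0 1 -1 -1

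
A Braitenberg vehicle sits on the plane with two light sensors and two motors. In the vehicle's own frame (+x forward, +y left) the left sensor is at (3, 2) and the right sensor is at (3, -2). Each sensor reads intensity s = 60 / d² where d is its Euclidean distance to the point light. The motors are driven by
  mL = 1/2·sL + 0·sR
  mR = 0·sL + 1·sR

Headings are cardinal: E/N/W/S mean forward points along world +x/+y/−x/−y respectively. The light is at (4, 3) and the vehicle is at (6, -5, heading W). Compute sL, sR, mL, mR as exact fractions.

left sensor world pos  = (3, -7); dL² = 101
right sensor world pos = (3, -3); dR² = 37
sL = 60/101 = 60/101
sR = 60/37 = 60/37
mL = 1/2·sL + 0·sR = 30/101
mR = 0·sL + 1·sR = 60/37

60/101 60/37 30/101 60/37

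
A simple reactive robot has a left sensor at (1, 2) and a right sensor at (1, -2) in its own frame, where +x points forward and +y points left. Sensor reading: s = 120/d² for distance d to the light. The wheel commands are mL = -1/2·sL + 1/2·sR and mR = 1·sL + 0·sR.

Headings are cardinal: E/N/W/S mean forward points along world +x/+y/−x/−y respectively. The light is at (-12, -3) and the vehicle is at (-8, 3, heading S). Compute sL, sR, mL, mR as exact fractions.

left sensor world pos  = (-6, 2); dL² = 61
right sensor world pos = (-10, 2); dR² = 29
sL = 120/61 = 120/61
sR = 120/29 = 120/29
mL = -1/2·sL + 1/2·sR = 1920/1769
mR = 1·sL + 0·sR = 120/61

120/61 120/29 1920/1769 120/61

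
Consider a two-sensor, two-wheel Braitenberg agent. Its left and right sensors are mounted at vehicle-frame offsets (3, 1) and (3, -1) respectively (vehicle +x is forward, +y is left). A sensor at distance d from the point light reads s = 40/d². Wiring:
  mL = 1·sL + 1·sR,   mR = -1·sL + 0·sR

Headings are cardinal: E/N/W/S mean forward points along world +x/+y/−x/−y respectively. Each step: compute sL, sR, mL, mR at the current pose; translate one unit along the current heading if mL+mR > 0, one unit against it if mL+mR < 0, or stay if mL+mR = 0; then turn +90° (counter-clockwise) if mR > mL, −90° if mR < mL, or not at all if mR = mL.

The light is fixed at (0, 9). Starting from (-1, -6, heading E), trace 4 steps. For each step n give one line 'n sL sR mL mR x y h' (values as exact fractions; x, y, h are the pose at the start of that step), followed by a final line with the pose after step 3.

n=0: pose=(-1,-6,E); sL=1/5, sR=2/13; mL=23/65, mR=-1/5; mL+mR=2/13 → advance +1; mR−mL=-36/65 → turn -1·90°
n=1: pose=(0,-6,S); sL=8/65, sR=8/65; mL=16/65, mR=-8/65; mL+mR=8/65 → advance +1; mR−mL=-24/65 → turn -1·90°
n=2: pose=(0,-7,W); sL=20/149, sR=20/117; mL=5320/17433, mR=-20/149; mL+mR=20/117 → advance +1; mR−mL=-7660/17433 → turn -1·90°
n=3: pose=(-1,-7,N); sL=40/173, sR=40/169; mL=13680/29237, mR=-40/173; mL+mR=40/169 → advance +1; mR−mL=-20440/29237 → turn -1·90°

0 1/5 2/13 23/65 -1/5 -1 -6 E
1 8/65 8/65 16/65 -8/65 0 -6 S
2 20/149 20/117 5320/17433 -20/149 0 -7 W
3 40/173 40/169 13680/29237 -40/173 -1 -7 N
final -1 -6 E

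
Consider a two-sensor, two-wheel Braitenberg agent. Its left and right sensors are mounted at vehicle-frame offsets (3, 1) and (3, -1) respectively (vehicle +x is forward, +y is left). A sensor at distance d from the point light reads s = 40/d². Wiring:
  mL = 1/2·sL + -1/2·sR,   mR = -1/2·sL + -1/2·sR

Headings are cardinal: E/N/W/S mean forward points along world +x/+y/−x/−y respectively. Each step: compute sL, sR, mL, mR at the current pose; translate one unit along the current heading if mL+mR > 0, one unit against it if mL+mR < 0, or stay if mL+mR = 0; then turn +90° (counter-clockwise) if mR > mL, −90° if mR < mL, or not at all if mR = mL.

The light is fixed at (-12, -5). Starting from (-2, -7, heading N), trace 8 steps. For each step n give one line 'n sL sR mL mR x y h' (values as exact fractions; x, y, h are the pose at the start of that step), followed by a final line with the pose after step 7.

0 20/41 20/61 200/2501 -1020/2501 -2 -7 N
1 40/173 8/37 48/6401 -1432/6401 -2 -8 E
2 5/17 2/5 -9/170 -59/170 -3 -8 S
3 8/9 40/37 -32/333 -328/333 -3 -7 W
4 20/41 20/61 200/2501 -1020/2501 -2 -7 N
5 40/173 8/37 48/6401 -1432/6401 -2 -8 E
6 5/17 2/5 -9/170 -59/170 -3 -8 S
7 8/9 40/37 -32/333 -328/333 -3 -7 W
final -2 -7 N

n=0: pose=(-2,-7,N); sL=20/41, sR=20/61; mL=200/2501, mR=-1020/2501; mL+mR=-20/61 → advance -1; mR−mL=-20/41 → turn -1·90°
n=1: pose=(-2,-8,E); sL=40/173, sR=8/37; mL=48/6401, mR=-1432/6401; mL+mR=-8/37 → advance -1; mR−mL=-40/173 → turn -1·90°
n=2: pose=(-3,-8,S); sL=5/17, sR=2/5; mL=-9/170, mR=-59/170; mL+mR=-2/5 → advance -1; mR−mL=-5/17 → turn -1·90°
n=3: pose=(-3,-7,W); sL=8/9, sR=40/37; mL=-32/333, mR=-328/333; mL+mR=-40/37 → advance -1; mR−mL=-8/9 → turn -1·90°
n=4: pose=(-2,-7,N); sL=20/41, sR=20/61; mL=200/2501, mR=-1020/2501; mL+mR=-20/61 → advance -1; mR−mL=-20/41 → turn -1·90°
n=5: pose=(-2,-8,E); sL=40/173, sR=8/37; mL=48/6401, mR=-1432/6401; mL+mR=-8/37 → advance -1; mR−mL=-40/173 → turn -1·90°
n=6: pose=(-3,-8,S); sL=5/17, sR=2/5; mL=-9/170, mR=-59/170; mL+mR=-2/5 → advance -1; mR−mL=-5/17 → turn -1·90°
n=7: pose=(-3,-7,W); sL=8/9, sR=40/37; mL=-32/333, mR=-328/333; mL+mR=-40/37 → advance -1; mR−mL=-8/9 → turn -1·90°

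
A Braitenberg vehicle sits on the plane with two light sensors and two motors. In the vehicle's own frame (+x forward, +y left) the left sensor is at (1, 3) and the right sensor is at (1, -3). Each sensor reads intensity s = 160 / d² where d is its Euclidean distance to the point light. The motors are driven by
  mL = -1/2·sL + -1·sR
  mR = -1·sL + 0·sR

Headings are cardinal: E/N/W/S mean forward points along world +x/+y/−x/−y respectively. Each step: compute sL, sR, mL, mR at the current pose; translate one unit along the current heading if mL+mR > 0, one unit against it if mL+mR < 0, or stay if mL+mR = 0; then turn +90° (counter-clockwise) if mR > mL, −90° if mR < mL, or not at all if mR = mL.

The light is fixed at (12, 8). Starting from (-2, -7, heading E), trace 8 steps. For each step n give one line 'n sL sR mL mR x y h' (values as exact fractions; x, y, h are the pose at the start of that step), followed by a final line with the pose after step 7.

0 160/313 160/493 -89520/154309 -160/313 -2 -7 E
1 4/13 8/17 -138/221 -4/13 -3 -7 N
2 160/617 32/85 -26544/52445 -160/617 -3 -8 W
3 16/41 80/289 -5592/11849 -16/41 -2 -8 S
4 160/313 160/493 -89520/154309 -160/313 -2 -7 E
5 4/13 8/17 -138/221 -4/13 -3 -7 N
6 160/617 32/85 -26544/52445 -160/617 -3 -8 W
7 16/41 80/289 -5592/11849 -16/41 -2 -8 S
final -2 -7 E

n=0: pose=(-2,-7,E); sL=160/313, sR=160/493; mL=-89520/154309, mR=-160/313; mL+mR=-168400/154309 → advance -1; mR−mL=10640/154309 → turn +1·90°
n=1: pose=(-3,-7,N); sL=4/13, sR=8/17; mL=-138/221, mR=-4/13; mL+mR=-206/221 → advance -1; mR−mL=70/221 → turn +1·90°
n=2: pose=(-3,-8,W); sL=160/617, sR=32/85; mL=-26544/52445, mR=-160/617; mL+mR=-40144/52445 → advance -1; mR−mL=12944/52445 → turn +1·90°
n=3: pose=(-2,-8,S); sL=16/41, sR=80/289; mL=-5592/11849, mR=-16/41; mL+mR=-10216/11849 → advance -1; mR−mL=968/11849 → turn +1·90°
n=4: pose=(-2,-7,E); sL=160/313, sR=160/493; mL=-89520/154309, mR=-160/313; mL+mR=-168400/154309 → advance -1; mR−mL=10640/154309 → turn +1·90°
n=5: pose=(-3,-7,N); sL=4/13, sR=8/17; mL=-138/221, mR=-4/13; mL+mR=-206/221 → advance -1; mR−mL=70/221 → turn +1·90°
n=6: pose=(-3,-8,W); sL=160/617, sR=32/85; mL=-26544/52445, mR=-160/617; mL+mR=-40144/52445 → advance -1; mR−mL=12944/52445 → turn +1·90°
n=7: pose=(-2,-8,S); sL=16/41, sR=80/289; mL=-5592/11849, mR=-16/41; mL+mR=-10216/11849 → advance -1; mR−mL=968/11849 → turn +1·90°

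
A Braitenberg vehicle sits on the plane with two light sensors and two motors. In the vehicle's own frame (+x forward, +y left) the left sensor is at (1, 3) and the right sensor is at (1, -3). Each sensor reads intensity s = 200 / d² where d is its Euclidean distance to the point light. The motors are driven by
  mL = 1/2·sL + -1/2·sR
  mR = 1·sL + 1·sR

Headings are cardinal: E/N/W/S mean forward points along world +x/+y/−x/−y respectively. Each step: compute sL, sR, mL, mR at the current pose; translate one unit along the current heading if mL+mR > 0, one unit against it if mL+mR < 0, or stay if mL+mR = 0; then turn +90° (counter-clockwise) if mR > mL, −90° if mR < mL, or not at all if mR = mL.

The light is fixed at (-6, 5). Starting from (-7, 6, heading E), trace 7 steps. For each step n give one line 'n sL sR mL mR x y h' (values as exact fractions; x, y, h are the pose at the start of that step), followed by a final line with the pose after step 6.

0 25/2 50 -75/4 125/2 -7 6 E
1 200/13 200/13 0 400/13 -6 6 N
2 100 100/13 600/13 1400/13 -6 7 W
3 40 200/17 240/17 880/17 -7 7 S
4 25/2 50 -75/4 125/2 -7 6 E
5 200/13 200/13 0 400/13 -6 6 N
6 100 100/13 600/13 1400/13 -6 7 W
final -7 7 S

n=0: pose=(-7,6,E); sL=25/2, sR=50; mL=-75/4, mR=125/2; mL+mR=175/4 → advance +1; mR−mL=325/4 → turn +1·90°
n=1: pose=(-6,6,N); sL=200/13, sR=200/13; mL=0, mR=400/13; mL+mR=400/13 → advance +1; mR−mL=400/13 → turn +1·90°
n=2: pose=(-6,7,W); sL=100, sR=100/13; mL=600/13, mR=1400/13; mL+mR=2000/13 → advance +1; mR−mL=800/13 → turn +1·90°
n=3: pose=(-7,7,S); sL=40, sR=200/17; mL=240/17, mR=880/17; mL+mR=1120/17 → advance +1; mR−mL=640/17 → turn +1·90°
n=4: pose=(-7,6,E); sL=25/2, sR=50; mL=-75/4, mR=125/2; mL+mR=175/4 → advance +1; mR−mL=325/4 → turn +1·90°
n=5: pose=(-6,6,N); sL=200/13, sR=200/13; mL=0, mR=400/13; mL+mR=400/13 → advance +1; mR−mL=400/13 → turn +1·90°
n=6: pose=(-6,7,W); sL=100, sR=100/13; mL=600/13, mR=1400/13; mL+mR=2000/13 → advance +1; mR−mL=800/13 → turn +1·90°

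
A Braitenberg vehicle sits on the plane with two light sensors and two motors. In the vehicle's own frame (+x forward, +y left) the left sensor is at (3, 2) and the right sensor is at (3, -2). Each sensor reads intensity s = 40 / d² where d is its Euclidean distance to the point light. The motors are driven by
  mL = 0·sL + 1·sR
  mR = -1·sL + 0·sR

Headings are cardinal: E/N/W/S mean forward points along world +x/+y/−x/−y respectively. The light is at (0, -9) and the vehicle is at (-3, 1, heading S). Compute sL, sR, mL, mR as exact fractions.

left sensor world pos  = (-1, -2); dL² = 50
right sensor world pos = (-5, -2); dR² = 74
sL = 40/50 = 4/5
sR = 40/74 = 20/37
mL = 0·sL + 1·sR = 20/37
mR = -1·sL + 0·sR = -4/5

4/5 20/37 20/37 -4/5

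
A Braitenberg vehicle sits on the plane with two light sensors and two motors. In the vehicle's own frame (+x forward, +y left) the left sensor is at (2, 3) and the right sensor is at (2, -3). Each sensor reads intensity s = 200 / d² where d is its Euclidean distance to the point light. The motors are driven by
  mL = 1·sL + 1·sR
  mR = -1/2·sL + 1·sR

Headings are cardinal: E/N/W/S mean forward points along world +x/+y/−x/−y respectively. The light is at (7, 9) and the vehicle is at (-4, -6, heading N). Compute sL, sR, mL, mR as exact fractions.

left sensor world pos  = (-7, -4); dL² = 365
right sensor world pos = (-1, -4); dR² = 233
sL = 200/365 = 40/73
sR = 200/233 = 200/233
mL = 1·sL + 1·sR = 23920/17009
mR = -1/2·sL + 1·sR = 9940/17009

40/73 200/233 23920/17009 9940/17009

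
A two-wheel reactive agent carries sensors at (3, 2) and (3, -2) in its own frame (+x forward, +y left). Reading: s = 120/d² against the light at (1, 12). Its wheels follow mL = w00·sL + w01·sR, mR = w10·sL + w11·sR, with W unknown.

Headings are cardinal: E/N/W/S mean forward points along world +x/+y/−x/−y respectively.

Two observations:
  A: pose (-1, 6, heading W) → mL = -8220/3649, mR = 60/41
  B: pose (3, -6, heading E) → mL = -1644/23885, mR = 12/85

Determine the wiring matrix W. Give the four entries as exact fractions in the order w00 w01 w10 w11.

obs A: pose=(-1,6,W) → sL=120/89, sR=120/41, mL=-8220/3649, mR=60/41
obs B: pose=(3,-6,E) → sL=120/281, sR=24/85, mL=-1644/23885, mR=12/85
sensor matrix S = [[120/89, 120/41], [120/281, 24/85]]; det S = -15151104/17431273
solve [mL_A; mL_B] = S·[w00; w01] and [mR_A; mR_B] = S·[w10; w11]:
  w00 = 1/2, w01 = -1, w10 = 0, w11 = 1/2

1/2 -1 0 1/2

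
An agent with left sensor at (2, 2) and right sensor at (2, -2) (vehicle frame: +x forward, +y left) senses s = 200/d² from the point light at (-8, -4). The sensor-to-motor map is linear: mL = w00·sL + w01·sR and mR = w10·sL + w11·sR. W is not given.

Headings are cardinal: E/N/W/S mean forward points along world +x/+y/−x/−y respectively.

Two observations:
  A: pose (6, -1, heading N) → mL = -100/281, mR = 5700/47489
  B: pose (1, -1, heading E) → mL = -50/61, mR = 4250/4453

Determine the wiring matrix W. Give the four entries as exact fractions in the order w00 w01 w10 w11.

obs A: pose=(6,-1,N) → sL=200/169, sR=200/281, mL=-100/281, mR=5700/47489
obs B: pose=(1,-1,E) → sL=100/73, sR=100/61, mL=-50/61, mR=4250/4453
sensor matrix S = [[200/169, 200/281], [100/73, 100/61]]; det S = 204080000/211468517
solve [mL_A; mL_B] = S·[w00; w01] and [mR_A; mR_B] = S·[w10; w11]:
  w00 = 0, w01 = -1/2, w10 = -1/2, w11 = 1

0 -1/2 -1/2 1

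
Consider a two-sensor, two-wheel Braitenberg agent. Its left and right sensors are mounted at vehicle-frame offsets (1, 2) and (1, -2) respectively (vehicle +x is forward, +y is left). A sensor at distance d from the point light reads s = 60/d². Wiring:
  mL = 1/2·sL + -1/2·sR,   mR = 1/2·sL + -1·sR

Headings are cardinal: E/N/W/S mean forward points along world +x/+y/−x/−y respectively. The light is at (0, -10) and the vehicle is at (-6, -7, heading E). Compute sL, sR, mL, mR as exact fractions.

6/5 30/13 -36/65 -111/65

left sensor world pos  = (-5, -5); dL² = 50
right sensor world pos = (-5, -9); dR² = 26
sL = 60/50 = 6/5
sR = 60/26 = 30/13
mL = 1/2·sL + -1/2·sR = -36/65
mR = 1/2·sL + -1·sR = -111/65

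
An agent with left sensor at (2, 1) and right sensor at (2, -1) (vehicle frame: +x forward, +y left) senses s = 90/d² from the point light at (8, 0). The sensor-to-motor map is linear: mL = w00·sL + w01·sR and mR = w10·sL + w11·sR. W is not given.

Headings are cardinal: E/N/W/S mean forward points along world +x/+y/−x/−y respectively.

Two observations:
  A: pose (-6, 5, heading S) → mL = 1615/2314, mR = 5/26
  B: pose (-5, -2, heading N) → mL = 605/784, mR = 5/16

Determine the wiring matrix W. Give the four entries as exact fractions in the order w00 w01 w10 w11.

1 1/2 0 1/2

obs A: pose=(-6,5,S) → sL=45/89, sR=5/13, mL=1615/2314, mR=5/26
obs B: pose=(-5,-2,N) → sL=45/98, sR=5/8, mL=605/784, mR=5/16
sensor matrix S = [[45/89, 5/13], [45/98, 5/8]]; det S = 63225/453544
solve [mL_A; mL_B] = S·[w00; w01] and [mR_A; mR_B] = S·[w10; w11]:
  w00 = 1, w01 = 1/2, w10 = 0, w11 = 1/2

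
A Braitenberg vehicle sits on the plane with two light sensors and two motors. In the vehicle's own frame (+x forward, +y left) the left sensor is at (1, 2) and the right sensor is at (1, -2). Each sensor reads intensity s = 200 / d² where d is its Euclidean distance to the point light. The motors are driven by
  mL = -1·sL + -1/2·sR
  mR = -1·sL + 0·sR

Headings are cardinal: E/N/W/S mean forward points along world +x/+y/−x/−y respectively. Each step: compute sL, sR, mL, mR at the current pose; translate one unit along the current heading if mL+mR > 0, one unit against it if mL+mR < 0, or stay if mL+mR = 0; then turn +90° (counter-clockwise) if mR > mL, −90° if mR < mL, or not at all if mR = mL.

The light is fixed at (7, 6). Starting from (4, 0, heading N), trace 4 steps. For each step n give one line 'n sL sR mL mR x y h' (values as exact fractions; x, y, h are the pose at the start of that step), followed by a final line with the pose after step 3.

n=0: pose=(4,0,N); sL=4, sR=100/13; mL=-102/13, mR=-4; mL+mR=-154/13 → advance -1; mR−mL=50/13 → turn +1·90°
n=1: pose=(4,-1,W); sL=200/97, sR=200/41; mL=-17900/3977, mR=-200/97; mL+mR=-26100/3977 → advance -1; mR−mL=100/41 → turn +1·90°
n=2: pose=(5,-1,S); sL=25/8, sR=5/2; mL=-35/8, mR=-25/8; mL+mR=-15/2 → advance -1; mR−mL=5/4 → turn +1·90°
n=3: pose=(5,0,E); sL=200/17, sR=40/13; mL=-2940/221, mR=-200/17; mL+mR=-5540/221 → advance -1; mR−mL=20/13 → turn +1·90°

0 4 100/13 -102/13 -4 4 0 N
1 200/97 200/41 -17900/3977 -200/97 4 -1 W
2 25/8 5/2 -35/8 -25/8 5 -1 S
3 200/17 40/13 -2940/221 -200/17 5 0 E
final 4 0 N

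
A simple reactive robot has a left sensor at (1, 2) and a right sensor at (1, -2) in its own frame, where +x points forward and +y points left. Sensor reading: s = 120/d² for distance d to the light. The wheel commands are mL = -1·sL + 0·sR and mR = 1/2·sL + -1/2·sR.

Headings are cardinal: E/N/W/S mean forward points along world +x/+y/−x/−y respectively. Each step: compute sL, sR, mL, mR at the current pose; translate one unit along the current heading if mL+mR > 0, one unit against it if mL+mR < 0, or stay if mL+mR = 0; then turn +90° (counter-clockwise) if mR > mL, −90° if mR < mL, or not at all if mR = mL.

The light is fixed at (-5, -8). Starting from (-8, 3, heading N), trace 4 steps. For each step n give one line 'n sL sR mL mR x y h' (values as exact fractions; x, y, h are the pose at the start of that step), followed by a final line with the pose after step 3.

0 120/169 24/29 -120/169 -288/4901 -8 3 N
1 3/2 3/4 -3/2 3/8 -8 2 W
2 40/27 120/97 -40/27 320/2619 -7 2 S
3 12/17 60/41 -12/17 -264/697 -7 3 E
final -8 3 N

n=0: pose=(-8,3,N); sL=120/169, sR=24/29; mL=-120/169, mR=-288/4901; mL+mR=-3768/4901 → advance -1; mR−mL=3192/4901 → turn +1·90°
n=1: pose=(-8,2,W); sL=3/2, sR=3/4; mL=-3/2, mR=3/8; mL+mR=-9/8 → advance -1; mR−mL=15/8 → turn +1·90°
n=2: pose=(-7,2,S); sL=40/27, sR=120/97; mL=-40/27, mR=320/2619; mL+mR=-3560/2619 → advance -1; mR−mL=1400/873 → turn +1·90°
n=3: pose=(-7,3,E); sL=12/17, sR=60/41; mL=-12/17, mR=-264/697; mL+mR=-756/697 → advance -1; mR−mL=228/697 → turn +1·90°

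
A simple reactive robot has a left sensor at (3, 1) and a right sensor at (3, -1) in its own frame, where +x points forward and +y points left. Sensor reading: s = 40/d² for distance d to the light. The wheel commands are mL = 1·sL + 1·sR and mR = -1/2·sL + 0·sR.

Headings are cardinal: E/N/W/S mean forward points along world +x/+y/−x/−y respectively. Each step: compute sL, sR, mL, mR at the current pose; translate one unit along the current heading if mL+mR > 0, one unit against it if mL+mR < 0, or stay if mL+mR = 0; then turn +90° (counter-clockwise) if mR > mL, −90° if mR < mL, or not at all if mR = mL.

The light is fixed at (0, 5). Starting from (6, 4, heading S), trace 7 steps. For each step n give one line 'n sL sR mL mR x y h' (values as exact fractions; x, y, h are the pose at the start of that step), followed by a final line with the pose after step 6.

0 8/13 40/41 848/533 -4/13 6 4 S
1 20/9 4 56/9 -10/9 6 3 W
2 40/17 40/37 2160/629 -20/17 5 3 N
3 5/8 10/17 165/136 -5/16 5 4 E
4 8/13 40/41 848/533 -4/13 6 4 S
5 20/9 4 56/9 -10/9 6 3 W
6 40/17 40/37 2160/629 -20/17 5 3 N
final 5 4 E

n=0: pose=(6,4,S); sL=8/13, sR=40/41; mL=848/533, mR=-4/13; mL+mR=684/533 → advance +1; mR−mL=-1012/533 → turn -1·90°
n=1: pose=(6,3,W); sL=20/9, sR=4; mL=56/9, mR=-10/9; mL+mR=46/9 → advance +1; mR−mL=-22/3 → turn -1·90°
n=2: pose=(5,3,N); sL=40/17, sR=40/37; mL=2160/629, mR=-20/17; mL+mR=1420/629 → advance +1; mR−mL=-2900/629 → turn -1·90°
n=3: pose=(5,4,E); sL=5/8, sR=10/17; mL=165/136, mR=-5/16; mL+mR=245/272 → advance +1; mR−mL=-415/272 → turn -1·90°
n=4: pose=(6,4,S); sL=8/13, sR=40/41; mL=848/533, mR=-4/13; mL+mR=684/533 → advance +1; mR−mL=-1012/533 → turn -1·90°
n=5: pose=(6,3,W); sL=20/9, sR=4; mL=56/9, mR=-10/9; mL+mR=46/9 → advance +1; mR−mL=-22/3 → turn -1·90°
n=6: pose=(5,3,N); sL=40/17, sR=40/37; mL=2160/629, mR=-20/17; mL+mR=1420/629 → advance +1; mR−mL=-2900/629 → turn -1·90°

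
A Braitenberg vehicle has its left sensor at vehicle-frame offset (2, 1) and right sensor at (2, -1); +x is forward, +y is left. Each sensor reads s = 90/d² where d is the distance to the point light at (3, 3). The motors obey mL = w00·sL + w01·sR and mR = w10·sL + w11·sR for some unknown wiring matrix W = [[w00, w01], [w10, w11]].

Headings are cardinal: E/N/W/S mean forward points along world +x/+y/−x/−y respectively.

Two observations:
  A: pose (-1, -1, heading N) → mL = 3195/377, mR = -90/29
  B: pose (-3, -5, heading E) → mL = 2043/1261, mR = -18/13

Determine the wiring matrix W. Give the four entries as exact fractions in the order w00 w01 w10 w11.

1/2 1 -1 0

obs A: pose=(-1,-1,N) → sL=90/29, sR=90/13, mL=3195/377, mR=-90/29
obs B: pose=(-3,-5,E) → sL=18/13, sR=90/97, mL=2043/1261, mR=-18/13
sensor matrix S = [[90/29, 90/13], [18/13, 90/97]]; det S = -3188160/475397
solve [mL_A; mL_B] = S·[w00; w01] and [mR_A; mR_B] = S·[w10; w11]:
  w00 = 1/2, w01 = 1, w10 = -1, w11 = 0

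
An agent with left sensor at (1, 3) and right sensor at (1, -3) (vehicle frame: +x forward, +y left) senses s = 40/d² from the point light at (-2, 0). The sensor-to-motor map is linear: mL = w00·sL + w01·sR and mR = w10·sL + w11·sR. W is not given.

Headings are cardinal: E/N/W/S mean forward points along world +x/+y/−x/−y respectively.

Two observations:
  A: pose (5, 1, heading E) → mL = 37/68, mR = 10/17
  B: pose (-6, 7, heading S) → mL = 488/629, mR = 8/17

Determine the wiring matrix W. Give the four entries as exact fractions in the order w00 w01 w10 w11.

1/2 1/2 0 1

obs A: pose=(5,1,E) → sL=1/2, sR=10/17, mL=37/68, mR=10/17
obs B: pose=(-6,7,S) → sL=40/37, sR=8/17, mL=488/629, mR=8/17
sensor matrix S = [[1/2, 10/17], [40/37, 8/17]]; det S = -252/629
solve [mL_A; mL_B] = S·[w00; w01] and [mR_A; mR_B] = S·[w10; w11]:
  w00 = 1/2, w01 = 1/2, w10 = 0, w11 = 1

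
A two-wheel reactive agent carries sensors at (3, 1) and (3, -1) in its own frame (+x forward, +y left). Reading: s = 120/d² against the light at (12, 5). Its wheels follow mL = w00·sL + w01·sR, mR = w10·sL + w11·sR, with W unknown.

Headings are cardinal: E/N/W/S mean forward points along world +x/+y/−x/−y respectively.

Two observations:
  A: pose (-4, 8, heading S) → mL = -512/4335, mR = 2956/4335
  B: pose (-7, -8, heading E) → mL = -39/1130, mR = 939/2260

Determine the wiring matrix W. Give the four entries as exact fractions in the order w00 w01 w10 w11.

-1 1 1/2 1

obs A: pose=(-4,8,S) → sL=8/15, sR=120/289, mL=-512/4335, mR=2956/4335
obs B: pose=(-7,-8,E) → sL=3/10, sR=30/113, mL=-39/1130, mR=939/2260
sensor matrix S = [[8/15, 120/289], [3/10, 30/113]]; det S = 556/32657
solve [mL_A; mL_B] = S·[w00; w01] and [mR_A; mR_B] = S·[w10; w11]:
  w00 = -1, w01 = 1, w10 = 1/2, w11 = 1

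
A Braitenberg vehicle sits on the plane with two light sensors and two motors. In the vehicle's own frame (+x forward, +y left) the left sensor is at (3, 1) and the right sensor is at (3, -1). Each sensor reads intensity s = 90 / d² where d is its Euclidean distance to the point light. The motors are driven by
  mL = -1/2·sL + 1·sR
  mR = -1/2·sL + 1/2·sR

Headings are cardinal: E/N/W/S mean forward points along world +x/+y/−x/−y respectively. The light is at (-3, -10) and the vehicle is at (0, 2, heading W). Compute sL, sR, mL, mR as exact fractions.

90/121 90/169 3285/20449 -2160/20449

left sensor world pos  = (-3, 1); dL² = 121
right sensor world pos = (-3, 3); dR² = 169
sL = 90/121 = 90/121
sR = 90/169 = 90/169
mL = -1/2·sL + 1·sR = 3285/20449
mR = -1/2·sL + 1/2·sR = -2160/20449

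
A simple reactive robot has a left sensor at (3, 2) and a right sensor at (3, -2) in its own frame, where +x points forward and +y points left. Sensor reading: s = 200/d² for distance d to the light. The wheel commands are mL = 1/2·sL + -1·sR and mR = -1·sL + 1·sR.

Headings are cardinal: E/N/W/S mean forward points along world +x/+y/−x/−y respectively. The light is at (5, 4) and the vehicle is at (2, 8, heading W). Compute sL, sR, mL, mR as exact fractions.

5 25/9 -5/18 -20/9

left sensor world pos  = (-1, 6); dL² = 40
right sensor world pos = (-1, 10); dR² = 72
sL = 200/40 = 5
sR = 200/72 = 25/9
mL = 1/2·sL + -1·sR = -5/18
mR = -1·sL + 1·sR = -20/9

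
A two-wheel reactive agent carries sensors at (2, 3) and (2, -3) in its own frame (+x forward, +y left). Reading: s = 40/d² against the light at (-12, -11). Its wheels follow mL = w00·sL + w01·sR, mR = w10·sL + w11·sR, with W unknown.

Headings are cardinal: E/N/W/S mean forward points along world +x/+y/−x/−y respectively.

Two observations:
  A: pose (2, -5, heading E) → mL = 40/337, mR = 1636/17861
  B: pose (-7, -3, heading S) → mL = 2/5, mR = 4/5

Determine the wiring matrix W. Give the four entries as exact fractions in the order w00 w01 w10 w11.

1 0 -1/2 1

obs A: pose=(2,-5,E) → sL=40/337, sR=8/53, mL=40/337, mR=1636/17861
obs B: pose=(-7,-3,S) → sL=2/5, sR=1, mL=2/5, mR=4/5
sensor matrix S = [[40/337, 8/53], [2/5, 1]]; det S = 5208/89305
solve [mL_A; mL_B] = S·[w00; w01] and [mR_A; mR_B] = S·[w10; w11]:
  w00 = 1, w01 = 0, w10 = -1/2, w11 = 1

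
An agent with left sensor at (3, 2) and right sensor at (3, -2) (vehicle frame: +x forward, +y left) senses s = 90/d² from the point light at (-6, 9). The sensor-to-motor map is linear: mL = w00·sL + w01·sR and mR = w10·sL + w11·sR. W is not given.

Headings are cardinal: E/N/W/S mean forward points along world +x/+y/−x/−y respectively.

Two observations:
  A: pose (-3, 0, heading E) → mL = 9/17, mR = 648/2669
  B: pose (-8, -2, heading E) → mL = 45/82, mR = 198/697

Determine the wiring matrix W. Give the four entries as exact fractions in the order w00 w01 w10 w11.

1/2 0 1/2 -1/2

obs A: pose=(-3,0,E) → sL=18/17, sR=90/157, mL=9/17, mR=648/2669
obs B: pose=(-8,-2,E) → sL=45/41, sR=9/17, mL=45/82, mR=198/697
sensor matrix S = [[18/17, 90/157], [45/41, 9/17]]; det S = -127656/1860293
solve [mL_A; mL_B] = S·[w00; w01] and [mR_A; mR_B] = S·[w10; w11]:
  w00 = 1/2, w01 = 0, w10 = 1/2, w11 = -1/2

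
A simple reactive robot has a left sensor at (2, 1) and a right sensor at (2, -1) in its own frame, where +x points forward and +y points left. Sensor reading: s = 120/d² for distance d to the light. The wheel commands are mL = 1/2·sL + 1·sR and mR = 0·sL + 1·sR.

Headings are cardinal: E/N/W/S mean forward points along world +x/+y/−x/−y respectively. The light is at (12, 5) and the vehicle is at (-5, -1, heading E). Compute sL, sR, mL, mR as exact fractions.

left sensor world pos  = (-3, 0); dL² = 250
right sensor world pos = (-3, -2); dR² = 274
sL = 120/250 = 12/25
sR = 120/274 = 60/137
mL = 1/2·sL + 1·sR = 2322/3425
mR = 0·sL + 1·sR = 60/137

12/25 60/137 2322/3425 60/137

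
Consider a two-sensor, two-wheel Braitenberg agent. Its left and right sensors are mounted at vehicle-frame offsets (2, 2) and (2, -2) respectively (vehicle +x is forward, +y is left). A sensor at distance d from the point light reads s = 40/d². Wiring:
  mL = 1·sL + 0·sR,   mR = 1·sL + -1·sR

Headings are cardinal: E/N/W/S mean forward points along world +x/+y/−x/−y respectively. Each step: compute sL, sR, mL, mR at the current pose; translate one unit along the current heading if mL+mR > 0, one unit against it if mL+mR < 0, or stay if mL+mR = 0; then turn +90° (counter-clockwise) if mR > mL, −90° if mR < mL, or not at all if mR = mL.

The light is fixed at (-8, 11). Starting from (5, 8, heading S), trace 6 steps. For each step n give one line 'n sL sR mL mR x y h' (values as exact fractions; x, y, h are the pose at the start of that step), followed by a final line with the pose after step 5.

0 4/25 20/73 4/25 -208/1825 5 8 S
1 40/157 8/25 40/157 -256/3925 5 7 W
2 5/13 1/5 5/13 12/65 4 7 N
3 40/197 40/221 40/197 960/43537 4 8 E
4 4/25 20/73 4/25 -208/1825 5 8 S
5 40/157 8/25 40/157 -256/3925 5 7 W
final 4 7 N

n=0: pose=(5,8,S); sL=4/25, sR=20/73; mL=4/25, mR=-208/1825; mL+mR=84/1825 → advance +1; mR−mL=-20/73 → turn -1·90°
n=1: pose=(5,7,W); sL=40/157, sR=8/25; mL=40/157, mR=-256/3925; mL+mR=744/3925 → advance +1; mR−mL=-8/25 → turn -1·90°
n=2: pose=(4,7,N); sL=5/13, sR=1/5; mL=5/13, mR=12/65; mL+mR=37/65 → advance +1; mR−mL=-1/5 → turn -1·90°
n=3: pose=(4,8,E); sL=40/197, sR=40/221; mL=40/197, mR=960/43537; mL+mR=9800/43537 → advance +1; mR−mL=-40/221 → turn -1·90°
n=4: pose=(5,8,S); sL=4/25, sR=20/73; mL=4/25, mR=-208/1825; mL+mR=84/1825 → advance +1; mR−mL=-20/73 → turn -1·90°
n=5: pose=(5,7,W); sL=40/157, sR=8/25; mL=40/157, mR=-256/3925; mL+mR=744/3925 → advance +1; mR−mL=-8/25 → turn -1·90°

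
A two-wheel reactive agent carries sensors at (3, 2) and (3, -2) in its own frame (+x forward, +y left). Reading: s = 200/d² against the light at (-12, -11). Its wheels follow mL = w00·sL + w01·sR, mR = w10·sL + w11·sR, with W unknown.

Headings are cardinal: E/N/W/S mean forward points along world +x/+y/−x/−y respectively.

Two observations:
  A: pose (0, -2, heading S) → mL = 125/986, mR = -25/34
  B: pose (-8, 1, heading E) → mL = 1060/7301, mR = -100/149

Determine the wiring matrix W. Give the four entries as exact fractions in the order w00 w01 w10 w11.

obs A: pose=(0,-2,S) → sL=25/29, sR=25/17, mL=125/986, mR=-25/34
obs B: pose=(-8,1,E) → sL=40/49, sR=200/149, mL=1060/7301, mR=-100/149
sensor matrix S = [[25/29, 25/17], [40/49, 200/149]]; det S = -156000/3599393
solve [mL_A; mL_B] = S·[w00; w01] and [mR_A; mR_B] = S·[w10; w11]:
  w00 = 1, w01 = -1/2, w10 = 0, w11 = -1/2

1 -1/2 0 -1/2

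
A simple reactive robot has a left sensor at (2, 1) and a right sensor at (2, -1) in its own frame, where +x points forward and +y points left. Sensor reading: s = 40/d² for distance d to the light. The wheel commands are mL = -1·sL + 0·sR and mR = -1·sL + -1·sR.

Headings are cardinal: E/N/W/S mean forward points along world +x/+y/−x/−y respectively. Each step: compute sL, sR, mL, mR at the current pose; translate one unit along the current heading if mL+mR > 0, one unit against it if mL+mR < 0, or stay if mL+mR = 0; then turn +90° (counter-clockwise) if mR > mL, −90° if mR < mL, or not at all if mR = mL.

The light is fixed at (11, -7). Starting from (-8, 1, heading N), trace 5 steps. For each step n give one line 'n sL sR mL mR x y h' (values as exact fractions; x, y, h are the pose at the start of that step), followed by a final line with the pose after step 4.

0 2/25 5/53 -2/25 -231/1325 -8 1 N
1 40/353 8/65 -40/353 -5424/22945 -8 0 E
2 20/193 20/233 -20/193 -8520/44969 -9 0 S
3 40/533 8/113 -40/533 -8784/60229 -9 1 W
4 2/25 5/53 -2/25 -231/1325 -8 1 N
final -8 0 E

n=0: pose=(-8,1,N); sL=2/25, sR=5/53; mL=-2/25, mR=-231/1325; mL+mR=-337/1325 → advance -1; mR−mL=-5/53 → turn -1·90°
n=1: pose=(-8,0,E); sL=40/353, sR=8/65; mL=-40/353, mR=-5424/22945; mL+mR=-8024/22945 → advance -1; mR−mL=-8/65 → turn -1·90°
n=2: pose=(-9,0,S); sL=20/193, sR=20/233; mL=-20/193, mR=-8520/44969; mL+mR=-13180/44969 → advance -1; mR−mL=-20/233 → turn -1·90°
n=3: pose=(-9,1,W); sL=40/533, sR=8/113; mL=-40/533, mR=-8784/60229; mL+mR=-13304/60229 → advance -1; mR−mL=-8/113 → turn -1·90°
n=4: pose=(-8,1,N); sL=2/25, sR=5/53; mL=-2/25, mR=-231/1325; mL+mR=-337/1325 → advance -1; mR−mL=-5/53 → turn -1·90°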